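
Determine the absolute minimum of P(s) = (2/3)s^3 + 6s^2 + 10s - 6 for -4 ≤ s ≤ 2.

The derivative is 2s^2 + 12s + 10, whose only zero in [-4, 2] is s = -1.
Evaluating at the critical points and endpoints: P(-4) = 22/3; P(-1) = -32/3; P(2) = 130/3.
Hence the absolute minimum is -32/3 at s = -1.

-32/3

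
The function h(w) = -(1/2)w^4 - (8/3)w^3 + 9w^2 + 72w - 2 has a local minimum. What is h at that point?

h'(w) = -2w^3 - 8w^2 + 18w + 72 = 0 at w = -4, -3, 3.
Since h''(w) = -6w^2 - 16w + 18, we get h''(-4) = -14 < 0 ⇒ local maximum; h''(-3) = 12 > 0 ⇒ local minimum; h''(3) = -84 < 0 ⇒ local maximum.
The local minimum is h(-3) = -211/2.

-211/2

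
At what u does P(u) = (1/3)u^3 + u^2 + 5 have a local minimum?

Critical points: P'(u) = u^2 + 2u vanishes at u = -2, 0.
Second-derivative test with P''(u) = 2u + 2: P''(-2) = -2 < 0 ⇒ local maximum; P''(0) = 2 > 0 ⇒ local minimum.
Thus P has its local minimum at u = 0, with value 5.

0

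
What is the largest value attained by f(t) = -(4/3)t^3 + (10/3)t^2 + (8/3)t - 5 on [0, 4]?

3

f'(t) = -4t^2 + (20/3)t + 8/3, whose only zero in [0, 4] is t = 2.
Evaluating at the critical points and endpoints: f(0) = -5; f(2) = 3; f(4) = -79/3.
Hence the absolute maximum is 3 at t = 2.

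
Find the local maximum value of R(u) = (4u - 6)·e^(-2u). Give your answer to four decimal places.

0.0366

Differentiating with the product rule gives R'(u) = (-8u + 16)·e^(-2u). Since e^(-2u) > 0, the only critical point is u = 2.
R''(2) has the same sign as -8 < 0, so this is a local maximum.
R(2) = (2)·e^(-4) ≈ 0.0366.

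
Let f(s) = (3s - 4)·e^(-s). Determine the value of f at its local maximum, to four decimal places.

By the product rule, f'(s) = (-3s + 7)·e^(-s). Since e^(-s) > 0, the only critical point is s = 7/3.
f''(7/3) has the same sign as -3 < 0, so this is a local maximum.
f(7/3) = (3)·e^(-7/3) ≈ 0.2909.

0.2909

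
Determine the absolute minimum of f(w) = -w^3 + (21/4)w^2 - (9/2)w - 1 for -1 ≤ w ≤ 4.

f'(w) = -3w^2 + (21/2)w - 9/2, which vanishes at w = 1/2 and w = 3.
Evaluating at the critical points and endpoints: f(-1) = 39/4, f(1/2) = -33/16, f(3) = 23/4, f(4) = 1.
Hence the absolute minimum is -33/16 at w = 1/2.

-33/16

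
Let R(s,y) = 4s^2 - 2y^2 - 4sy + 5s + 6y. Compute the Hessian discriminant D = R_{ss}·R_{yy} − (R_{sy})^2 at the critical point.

∂R/∂s = 8s - 4y + 5 = 0 and ∂R/∂y = -4s - 4y + 6 = 0, so (s, y) = (1/12, 17/12).
The Hessian has R_{ss} = 8, R_{yy} = -4, R_{sy} = -4, giving D = -48 < 0, so the point is a saddle point.
D = (8)·(-4) − (-4)^2 = -48.

-48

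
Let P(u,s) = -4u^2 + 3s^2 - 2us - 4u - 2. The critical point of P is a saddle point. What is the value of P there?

-14/13

∂P/∂u = -8u - 2s - 4 = 0 and ∂P/∂s = -2u + 6s = 0, so (u, s) = (-6/13, -2/13).
The Hessian has P_{uu} = -8, P_{ss} = 6, P_{us} = -2, giving D = -52 < 0, so the point is a saddle point.
P(-6/13, -2/13) = -14/13.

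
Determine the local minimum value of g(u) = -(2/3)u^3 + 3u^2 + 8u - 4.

Critical points: g'(u) = -2u^2 + 6u + 8 vanishes at u = -1, 4.
Second-derivative test with g''(u) = -4u + 6: g''(-1) = 10 > 0 ⇒ local minimum; g''(4) = -10 < 0 ⇒ local maximum.
So the local minimum value is g(-1) = -25/3.

-25/3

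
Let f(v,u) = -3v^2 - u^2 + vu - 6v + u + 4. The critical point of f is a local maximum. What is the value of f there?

∂f/∂v = -6v + u - 6 = 0 and ∂f/∂u = v - 2u + 1 = 0, so (v, u) = (-1, 0).
The Hessian has f_{vv} = -6, f_{uu} = -2, f_{vu} = 1, giving D = 11 > 0 with f_{vv} < 0, so the point is a local maximum.
f(-1, 0) = 7.

7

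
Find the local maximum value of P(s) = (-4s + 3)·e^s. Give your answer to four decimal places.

Differentiating with the product rule gives P'(s) = (-4s - 1)·e^s. Since e^s > 0, the only critical point is s = -1/4.
P''(-1/4) has the same sign as -4 < 0, so this is a local maximum.
P(-1/4) = (4)·e^(-1/4) ≈ 3.1152.

3.1152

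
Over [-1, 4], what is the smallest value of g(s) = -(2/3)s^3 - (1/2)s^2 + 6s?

The derivative is -2s^2 - s + 6, whose only zero in [-1, 4] is s = 3/2.
Compare values at every candidate in [-1, 4]: g(-1) = -35/6,  g(3/2) = 45/8,  g(4) = -80/3.
Hence the absolute minimum is -80/3 at s = 4.

-80/3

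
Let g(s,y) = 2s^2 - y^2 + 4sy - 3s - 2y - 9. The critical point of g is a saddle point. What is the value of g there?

∂g/∂s = 4s + 4y - 3 = 0 and ∂g/∂y = 4s - 2y - 2 = 0, so (s, y) = (7/12, 1/6).
The Hessian has g_{ss} = 4, g_{yy} = -2, g_{sy} = 4, giving D = -24 < 0, so the point is a saddle point.
g(7/12, 1/6) = -241/24.

-241/24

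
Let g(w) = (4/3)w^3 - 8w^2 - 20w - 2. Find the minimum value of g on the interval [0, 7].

Differentiating, g'(w) = 4w^2 - 16w - 20; whose only zero in [0, 7] is w = 5.
Evaluating at the critical points and endpoints: g(0) = -2; g(5) = -406/3; g(7) = -230/3.
So the minimum is g(5) = -406/3.

-406/3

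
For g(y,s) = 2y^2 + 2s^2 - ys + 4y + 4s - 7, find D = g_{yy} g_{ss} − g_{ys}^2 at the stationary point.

∂g/∂y = 4y - s + 4 = 0 and ∂g/∂s = -y + 4s + 4 = 0, so (y, s) = (-4/3, -4/3).
The Hessian has g_{yy} = 4, g_{ss} = 4, g_{ys} = -1, giving D = 15 > 0 with g_{yy} > 0, so the point is a local minimum.
D = (4)·(4) − (-1)^2 = 15.

15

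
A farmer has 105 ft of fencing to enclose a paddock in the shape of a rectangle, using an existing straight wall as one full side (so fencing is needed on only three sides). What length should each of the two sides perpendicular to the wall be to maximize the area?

Let the sides perpendicular to the wall have length x and the parallel side y, so 2x + y = 105 and the area is A = xy = x(105 − 2x).
A'(x) = 105 − 4x = 0 gives x = 105/4, and A''(x) = −4 < 0 confirms a maximum.
Then y = 105 − 2·105/4 = 105/2 and A = 11025/8.

105/4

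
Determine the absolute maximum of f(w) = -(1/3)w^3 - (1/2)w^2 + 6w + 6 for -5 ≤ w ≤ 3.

40/3

f'(w) = -w^2 - w + 6, which vanishes at w = -3 and w = 2.
Compare values at every candidate in [-5, 3]: f(-5) = 31/6,  f(-3) = -15/2,  f(2) = 40/3,  f(3) = 21/2.
So the maximum is f(2) = 40/3.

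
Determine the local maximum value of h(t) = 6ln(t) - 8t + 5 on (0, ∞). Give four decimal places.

-2.7261

h'(t) = 6/t − 8 = 0 gives t = 3/4.
h''(t) = -6/t², which is negative for t > 0, so this is a local maximum.
h(3/4) = 6·ln(3/4) - 6 + 5 ≈ -2.7261.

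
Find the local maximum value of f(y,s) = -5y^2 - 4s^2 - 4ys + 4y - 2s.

29/16

∂f/∂y = -10y - 4s + 4 = 0 and ∂f/∂s = -4y - 8s - 2 = 0, so (y, s) = (5/8, -9/16).
The Hessian has f_{yy} = -10, f_{ss} = -8, f_{ys} = -4, giving D = 64 > 0 with f_{yy} < 0, so the point is a local maximum.
f(5/8, -9/16) = 29/16.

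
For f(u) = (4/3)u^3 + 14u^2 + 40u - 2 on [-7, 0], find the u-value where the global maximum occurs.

f'(u) = 4u^2 + 28u + 40, which vanishes at u = -5 and u = -2.
Compare values at every candidate in [-7, 0]: f(-7) = -160/3; f(-5) = -56/3; f(-2) = -110/3; f(0) = -2.
So the maximum is f(0) = -2.

0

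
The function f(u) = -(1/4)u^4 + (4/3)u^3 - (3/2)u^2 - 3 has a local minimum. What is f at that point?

-41/12

f'(u) = -u^3 + 4u^2 - 3u. Setting f'(u) = 0 gives u ∈ {0, 1, 3}.
Since f''(u) = -3u^2 + 8u - 3, we get f''(0) = -3 < 0 ⇒ local maximum; f''(1) = 2 > 0 ⇒ local minimum; f''(3) = -6 < 0 ⇒ local maximum.
The local minimum is f(1) = -41/12.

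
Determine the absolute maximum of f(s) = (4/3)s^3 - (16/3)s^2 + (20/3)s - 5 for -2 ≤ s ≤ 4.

The derivative is 4s^2 - (32/3)s + 20/3, which vanishes at s = 1 and s = 5/3.
Evaluating at the critical points and endpoints: f(-2) = -151/3; f(1) = -7/3; f(5/3) = -205/81; f(4) = 65/3.
The maximum over the interval is 65/3, attained at s = 4.

65/3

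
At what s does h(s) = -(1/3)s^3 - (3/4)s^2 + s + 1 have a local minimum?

h'(s) = -s^2 - (3/2)s + 1. Setting h'(s) = 0 gives s ∈ {-2, 1/2}.
Second-derivative test with h''(s) = -2s - 3/2: h''(-2) = 5/2 > 0 ⇒ local minimum; h''(1/2) = -5/2 < 0 ⇒ local maximum.
So the local minimum value is h(-2) = -4/3.

-2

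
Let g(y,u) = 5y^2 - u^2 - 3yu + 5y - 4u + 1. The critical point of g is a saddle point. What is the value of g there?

∂g/∂y = 10y - 3u + 5 = 0 and ∂g/∂u = -3y - 2u - 4 = 0, so (y, u) = (-22/29, -25/29).
The Hessian has g_{yy} = 10, g_{uu} = -2, g_{yu} = -3, giving D = -29 < 0, so the point is a saddle point.
g(-22/29, -25/29) = 24/29.

24/29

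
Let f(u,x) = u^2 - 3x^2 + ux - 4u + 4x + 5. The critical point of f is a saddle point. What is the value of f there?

49/13

∂f/∂u = 2u + x - 4 = 0 and ∂f/∂x = u - 6x + 4 = 0, so (u, x) = (20/13, 12/13).
The Hessian has f_{uu} = 2, f_{xx} = -6, f_{ux} = 1, giving D = -13 < 0, so the point is a saddle point.
f(20/13, 12/13) = 49/13.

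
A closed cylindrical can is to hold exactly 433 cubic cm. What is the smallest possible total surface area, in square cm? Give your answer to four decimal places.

316.8399

With radius r and height h, πr²h = 433 so h = 433/(πr²), and S(r) = 2πr² + 2πrh = 2πr² + 2·433/r.
S'(r) = 4πr − 2·433/r² = 0 ⇒ r³ = 433/(2π), so r ≈ 4.0999 and h = 2r ≈ 8.1997.
S''(r) = 4π + 4·433/r³ > 0, so this is the minimum; S ≈ 316.8399.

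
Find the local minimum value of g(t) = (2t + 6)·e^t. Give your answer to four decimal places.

-0.0366

By the product rule, g'(t) = (2t + 8)·e^t. Since e^t > 0, the only critical point is t = -4.
g''(-4) has the same sign as 2 > 0, so this is a local minimum.
g(-4) = (-2)·e^(-4) ≈ -0.0366.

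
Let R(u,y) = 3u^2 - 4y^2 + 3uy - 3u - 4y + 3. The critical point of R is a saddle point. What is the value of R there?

49/19

∂R/∂u = 6u + 3y - 3 = 0 and ∂R/∂y = 3u - 8y - 4 = 0, so (u, y) = (12/19, -5/19).
The Hessian has R_{uu} = 6, R_{yy} = -8, R_{uy} = 3, giving D = -57 < 0, so the point is a saddle point.
R(12/19, -5/19) = 49/19.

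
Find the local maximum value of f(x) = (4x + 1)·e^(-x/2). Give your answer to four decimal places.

Differentiating with the product rule gives f'(x) = (-2x + 7/2)·e^(-x/2). Since e^(-x/2) > 0, the only critical point is x = 7/4.
f''(7/4) has the same sign as -2 < 0, so this is a local maximum.
f(7/4) = (8)·e^(-7/8) ≈ 3.3349.

3.3349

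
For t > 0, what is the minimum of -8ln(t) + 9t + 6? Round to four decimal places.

14.9423

g'(t) = -8/t + 9 = 0 gives t = 8/9.
g''(t) = 8/t², which is positive for t > 0, so this is a local minimum.
g(8/9) = -8·ln(8/9) + 8 + 6 ≈ 14.9423.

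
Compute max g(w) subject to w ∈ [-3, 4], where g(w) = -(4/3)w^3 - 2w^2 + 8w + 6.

g'(w) = -4w^2 - 4w + 8, which vanishes at w = -2 and w = 1.
Candidates: g(-3) = 0, g(-2) = -22/3, g(1) = 32/3, g(4) = -238/3.
The maximum over the interval is 32/3, attained at w = 1.

32/3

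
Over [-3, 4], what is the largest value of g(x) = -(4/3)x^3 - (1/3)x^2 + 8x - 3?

Differentiating, g'(x) = -4x^2 - (2/3)x + 8; which vanishes at x = -3/2 and x = 4/3.
Compare values at every candidate in [-3, 4]: g(-3) = 6, g(-3/2) = -45/4, g(4/3) = 317/81, g(4) = -185/3.
So the maximum is g(-3) = 6.

6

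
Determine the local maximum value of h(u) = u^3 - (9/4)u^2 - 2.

-2

h'(u) = 3u^2 - (9/2)u = 0 at u = 0, 3/2.
h''(u) = 6u - 9/2. h''(0) = -9/2 < 0 ⇒ local maximum; h''(3/2) = 9/2 > 0 ⇒ local minimum.
Thus h has its local maximum at u = 0, with value -2.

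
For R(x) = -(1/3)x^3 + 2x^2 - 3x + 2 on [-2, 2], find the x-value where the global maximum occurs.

The derivative is -x^2 + 4x - 3, whose only zero in [-2, 2] is x = 1.
Compare values at every candidate in [-2, 2]: R(-2) = 56/3, R(1) = 2/3, R(2) = 4/3.
So the maximum is R(-2) = 56/3.

-2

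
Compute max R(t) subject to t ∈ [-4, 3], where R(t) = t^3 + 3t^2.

R'(t) = 3t^2 + 6t, which vanishes at t = -2 and t = 0.
Evaluating at the critical points and endpoints: R(-4) = -16; R(-2) = 4; R(0) = 0; R(3) = 54.
Hence the absolute maximum is 54 at t = 3.

54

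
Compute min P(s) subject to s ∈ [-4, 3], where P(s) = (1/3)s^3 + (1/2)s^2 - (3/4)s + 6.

-13/3

P'(s) = s^2 + s - 3/4, which vanishes at s = -3/2 and s = 1/2.
Evaluating at the critical points and endpoints: P(-4) = -13/3,  P(-3/2) = 57/8,  P(1/2) = 139/24,  P(3) = 69/4.
So the minimum is P(-4) = -13/3.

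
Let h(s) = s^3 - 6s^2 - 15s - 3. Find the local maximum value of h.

5

h'(s) = 3s^2 - 12s - 15 = 0 at s = -1, 5.
h''(s) = 6s - 12. h''(-1) = -18 < 0 ⇒ local maximum; h''(5) = 18 > 0 ⇒ local minimum.
Thus h has its local maximum at s = -1, with value 5.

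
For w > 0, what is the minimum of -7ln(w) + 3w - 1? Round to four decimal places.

P'(w) = -7/w + 3 = 0 gives w = 7/3.
P''(w) = 7/w², which is positive for w > 0, so this is a local minimum.
P(7/3) = -7·ln(7/3) + 7 - 1 ≈ 0.0689.

0.0689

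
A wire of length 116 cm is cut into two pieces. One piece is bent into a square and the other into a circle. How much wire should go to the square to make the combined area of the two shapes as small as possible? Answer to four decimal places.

64.9715

Let x be the length used for the square. Square side x/4; circle radius (116−x)/(2π).
A(x) = (x/4)² + π·((116−x)/(2π))² = x²/16 + (116−x)²/(4π) for 0 ≤ x ≤ 116. A'(x) = x/8 − (116−x)/(2π) = 0 gives x = 4·116/(π+4) ≈ 64.9715.
A'' = 1/8 + 1/(2π) > 0, so this gives the minimum combined area; x ≈ 64.9715 cm to the square.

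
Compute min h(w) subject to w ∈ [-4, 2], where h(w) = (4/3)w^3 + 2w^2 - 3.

-169/3

h'(w) = 4w^2 + 4w, which vanishes at w = -1 and w = 0.
Compare values at every candidate in [-4, 2]: h(-4) = -169/3,  h(-1) = -7/3,  h(0) = -3,  h(2) = 47/3.
Hence the absolute minimum is -169/3 at w = -4.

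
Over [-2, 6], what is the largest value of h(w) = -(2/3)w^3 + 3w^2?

52/3

Differentiating, h'(w) = -2w^2 + 6w; which vanishes at w = 0 and w = 3.
Evaluating at the critical points and endpoints: h(-2) = 52/3; h(0) = 0; h(3) = 9; h(6) = -36.
So the maximum is h(-2) = 52/3.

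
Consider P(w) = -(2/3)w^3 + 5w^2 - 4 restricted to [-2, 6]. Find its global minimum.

Differentiating, P'(w) = -2w^2 + 10w; which vanishes at w = 0 and w = 5.
Compare values at every candidate in [-2, 6]: P(-2) = 64/3, P(0) = -4, P(5) = 113/3, P(6) = 32.
The minimum over the interval is -4, attained at w = 0.

-4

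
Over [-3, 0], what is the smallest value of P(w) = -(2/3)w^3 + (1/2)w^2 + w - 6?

P'(w) = -2w^2 + w + 1, whose only zero in [-3, 0] is w = -1/2.
Compare values at every candidate in [-3, 0]: P(-3) = 27/2,  P(-1/2) = -151/24,  P(0) = -6.
So the minimum is P(-1/2) = -151/24.

-151/24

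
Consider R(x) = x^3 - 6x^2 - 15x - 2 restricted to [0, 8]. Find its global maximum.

R'(x) = 3x^2 - 12x - 15, whose only zero in [0, 8] is x = 5.
Compare values at every candidate in [0, 8]: R(0) = -2,  R(5) = -102,  R(8) = 6.
Hence the absolute maximum is 6 at x = 8.

6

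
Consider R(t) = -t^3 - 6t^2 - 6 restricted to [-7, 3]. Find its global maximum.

The derivative is -3t^2 - 12t, which vanishes at t = -4 and t = 0.
Candidates: R(-7) = 43, R(-4) = -38, R(0) = -6, R(3) = -87.
Hence the absolute maximum is 43 at t = -7.

43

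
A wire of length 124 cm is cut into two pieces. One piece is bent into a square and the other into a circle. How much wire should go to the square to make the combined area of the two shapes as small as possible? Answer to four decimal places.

Let x be the length used for the square. Square side x/4; circle radius (124−x)/(2π).
A(x) = (x/4)² + π·((124−x)/(2π))² = x²/16 + (124−x)²/(4π) for 0 ≤ x ≤ 124. A'(x) = x/8 − (124−x)/(2π) = 0 gives x = 4·124/(π+4) ≈ 69.4523.
A'' = 1/8 + 1/(2π) > 0, so this gives the minimum combined area; x ≈ 69.4523 cm to the square.

69.4523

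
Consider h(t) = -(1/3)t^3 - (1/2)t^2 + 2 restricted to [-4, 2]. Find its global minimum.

h'(t) = -t^2 - t, which vanishes at t = -1 and t = 0.
Evaluating at the critical points and endpoints: h(-4) = 46/3; h(-1) = 11/6; h(0) = 2; h(2) = -8/3.
Hence the absolute minimum is -8/3 at t = 2.

-8/3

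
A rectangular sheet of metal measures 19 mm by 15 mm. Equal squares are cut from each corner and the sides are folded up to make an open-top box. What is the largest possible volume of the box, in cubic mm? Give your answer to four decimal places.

With cut size x, the volume is V(x) = x(19 − 2x)(15 − 2x) for 0 < x < 7.5.
V'(x) = 12x^2 − 136x + 285. Setting V'(x) = 0 gives x ≈ 2.7751 (the root in (0, 7.5)).
V''(x) = 24x − 136 is negative there, so this is the maximum; V ≈ 352.7094.

352.7094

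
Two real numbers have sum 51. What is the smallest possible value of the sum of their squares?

With a + b = 51, a^2 + b^2 = a^2 + (51 − a)^2.
The derivative 2a − 2(51 − a) = 4a − 102 vanishes at a = 51/2; second derivative 4 > 0, a minimum.
The minimum is 2·(51/2)^2 = 2601/2.

2601/2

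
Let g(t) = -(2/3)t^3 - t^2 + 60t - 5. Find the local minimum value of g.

-257

g'(t) = -2t^2 - 2t + 60. Setting g'(t) = 0 gives t ∈ {-6, 5}.
Since g''(t) = -4t - 2, we get g''(-6) = 22 > 0 ⇒ local minimum; g''(5) = -22 < 0 ⇒ local maximum.
Thus g has its local minimum at t = -6, with value -257.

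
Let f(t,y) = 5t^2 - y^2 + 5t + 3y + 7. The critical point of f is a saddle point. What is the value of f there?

∂f/∂t = 10t + 5 = 0 and ∂f/∂y = -2y + 3 = 0, so (t, y) = (-1/2, 3/2).
The Hessian has f_{tt} = 10, f_{yy} = -2, f_{ty} = 0, giving D = -20 < 0, so the point is a saddle point.
f(-1/2, 3/2) = 8.

8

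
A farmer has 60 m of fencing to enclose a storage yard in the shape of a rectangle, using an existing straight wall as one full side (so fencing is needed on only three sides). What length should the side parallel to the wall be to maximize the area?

30

Let the sides perpendicular to the wall have length x and the parallel side y, so 2x + y = 60 and the area is A = xy = x(60 − 2x).
A'(x) = 60 − 4x = 0 gives x = 15, and A''(x) = −4 < 0 confirms a maximum.
Then y = 60 − 2·15 = 30 and A = 450.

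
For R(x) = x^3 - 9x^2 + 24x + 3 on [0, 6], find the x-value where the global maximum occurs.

The derivative is 3x^2 - 18x + 24, which vanishes at x = 2 and x = 4.
Candidates: R(0) = 3,  R(2) = 23,  R(4) = 19,  R(6) = 39.
So the maximum is R(6) = 39.

6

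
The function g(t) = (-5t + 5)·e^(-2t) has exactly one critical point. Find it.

3/2

Differentiating with the product rule gives g'(t) = (10t - 15)·e^(-2t). Since e^(-2t) > 0, the only critical point is t = 3/2.
g''(3/2) has the same sign as 10 > 0, so this is a local minimum.
g(3/2) = (-5/2)·e^(-3) ≈ -0.1245.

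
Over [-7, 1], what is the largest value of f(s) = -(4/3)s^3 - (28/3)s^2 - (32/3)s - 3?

215/3

The derivative is -4s^2 - (56/3)s - 32/3, which vanishes at s = -4 and s = -2/3.
Evaluating at the critical points and endpoints: f(-7) = 215/3; f(-4) = -73/3; f(-2/3) = 29/81; f(1) = -73/3.
So the maximum is f(-7) = 215/3.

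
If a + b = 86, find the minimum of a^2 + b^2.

With a + b = 86, a^2 + b^2 = a^2 + (86 − a)^2.
The derivative 2a − 2(86 − a) = 4a − 172 vanishes at a = 43; second derivative 4 > 0, a minimum.
The minimum is 2·(43)^2 = 3698.

3698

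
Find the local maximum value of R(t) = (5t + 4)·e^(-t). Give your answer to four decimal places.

4.0937

By the product rule, R'(t) = (-5t + 1)·e^(-t). Since e^(-t) > 0, the only critical point is t = 1/5.
R''(1/5) has the same sign as -5 < 0, so this is a local maximum.
R(1/5) = (5)·e^(-1/5) ≈ 4.0937.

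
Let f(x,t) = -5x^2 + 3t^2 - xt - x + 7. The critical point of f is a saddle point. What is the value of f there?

430/61

∂f/∂x = -10x - t - 1 = 0 and ∂f/∂t = -x + 6t = 0, so (x, t) = (-6/61, -1/61).
The Hessian has f_{xx} = -10, f_{tt} = 6, f_{xt} = -1, giving D = -61 < 0, so the point is a saddle point.
f(-6/61, -1/61) = 430/61.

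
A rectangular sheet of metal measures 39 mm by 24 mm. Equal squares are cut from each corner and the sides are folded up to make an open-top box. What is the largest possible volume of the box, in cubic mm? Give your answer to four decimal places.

2032.1584

With cut size x, the volume is V(x) = x(39 − 2x)(24 − 2x) for 0 < x < 12.
V'(x) = 12x^2 − 252x + 936. Setting V'(x) = 0 gives x ≈ 4.8211 (the root in (0, 12)).
V''(x) = 24x − 252 is negative there, so this is the maximum; V ≈ 2032.1584.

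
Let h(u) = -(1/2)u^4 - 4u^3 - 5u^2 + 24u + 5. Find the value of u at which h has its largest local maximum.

h'(u) = -2u^3 - 12u^2 - 10u + 24. Setting h'(u) = 0 gives u ∈ {-4, -3, 1}.
Since h''(u) = -6u^2 - 24u - 10, we get h''(-4) = -10 < 0 ⇒ local maximum; h''(-3) = 8 > 0 ⇒ local minimum; h''(1) = -40 < 0 ⇒ local maximum.
The largest local maximum is h(1) = 39/2.

1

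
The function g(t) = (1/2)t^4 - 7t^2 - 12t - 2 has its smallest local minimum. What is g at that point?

-121/2

g'(t) = 2t^3 - 14t - 12 = 0 at t = -2, -1, 3.
Since g''(t) = 6t^2 - 14, we get g''(-2) = 10 > 0 ⇒ local minimum; g''(-1) = -8 < 0 ⇒ local maximum; g''(3) = 40 > 0 ⇒ local minimum.
The smallest local minimum is g(3) = -121/2.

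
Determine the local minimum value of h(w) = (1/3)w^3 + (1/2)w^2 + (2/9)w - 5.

h'(w) = w^2 + w + 2/9 = 0 at w = -2/3, -1/3.
h''(w) = 2w + 1. h''(-2/3) = -1/3 < 0 ⇒ local maximum; h''(-1/3) = 1/3 > 0 ⇒ local minimum.
The local minimum is h(-1/3) = -815/162.

-815/162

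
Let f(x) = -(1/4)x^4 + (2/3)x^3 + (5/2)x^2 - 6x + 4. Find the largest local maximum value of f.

Critical points: f'(x) = -x^3 + 2x^2 + 5x - 6 vanishes at x = -2, 1, 3.
f''(x) = -3x^2 + 4x + 5. f''(-2) = -15 < 0 ⇒ local maximum; f''(1) = 6 > 0 ⇒ local minimum; f''(3) = -10 < 0 ⇒ local maximum.
Thus f has its largest local maximum at x = -2, with value 50/3.

50/3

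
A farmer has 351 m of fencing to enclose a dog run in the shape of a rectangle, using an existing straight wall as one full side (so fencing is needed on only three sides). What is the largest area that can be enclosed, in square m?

Let the sides perpendicular to the wall have length x and the parallel side y, so 2x + y = 351 and the area is A = xy = x(351 − 2x).
A'(x) = 351 − 4x = 0 gives x = 351/4, and A''(x) = −4 < 0 confirms a maximum.
Then y = 351 − 2·351/4 = 351/2 and A = 123201/8.

123201/8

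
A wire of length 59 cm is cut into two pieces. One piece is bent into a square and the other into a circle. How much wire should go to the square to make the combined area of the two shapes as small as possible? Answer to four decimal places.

Let x be the length used for the square. Square side x/4; circle radius (59−x)/(2π).
A(x) = (x/4)² + π·((59−x)/(2π))² = x²/16 + (59−x)²/(4π) for 0 ≤ x ≤ 59. A'(x) = x/8 − (59−x)/(2π) = 0 gives x = 4·59/(π+4) ≈ 33.0459.
A'' = 1/8 + 1/(2π) > 0, so this gives the minimum combined area; x ≈ 33.0459 cm to the square.

33.0459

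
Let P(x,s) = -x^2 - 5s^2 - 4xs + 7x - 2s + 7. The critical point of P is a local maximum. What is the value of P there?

∂P/∂x = -2x - 4s + 7 = 0 and ∂P/∂s = -4x - 10s - 2 = 0, so (x, s) = (39/2, -8).
The Hessian has P_{xx} = -2, P_{ss} = -10, P_{xs} = -4, giving D = 4 > 0 with P_{xx} < 0, so the point is a local maximum.
P(39/2, -8) = 333/4.

333/4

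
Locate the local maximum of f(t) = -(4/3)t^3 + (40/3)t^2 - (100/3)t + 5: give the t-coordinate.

Critical points: f'(t) = -4t^2 + (80/3)t - 100/3 vanishes at t = 5/3, 5.
Since f''(t) = -8t + 80/3, we get f''(5/3) = 40/3 > 0 ⇒ local minimum; f''(5) = -40/3 < 0 ⇒ local maximum.
The local maximum is f(5) = 5.

5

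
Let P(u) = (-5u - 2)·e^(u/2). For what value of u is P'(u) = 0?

Differentiating with the product rule gives P'(u) = (-(5/2)u - 6)·e^(u/2). Since e^(u/2) > 0, the only critical point is u = -12/5.
P''(-12/5) has the same sign as -5/2 < 0, so this is a local maximum.
P(-12/5) = (10)·e^(-6/5) ≈ 3.0119.

-12/5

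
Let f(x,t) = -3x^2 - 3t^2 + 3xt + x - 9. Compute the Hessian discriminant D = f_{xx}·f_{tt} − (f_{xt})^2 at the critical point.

∂f/∂x = -6x + 3t + 1 = 0 and ∂f/∂t = 3x - 6t = 0, so (x, t) = (2/9, 1/9).
The Hessian has f_{xx} = -6, f_{tt} = -6, f_{xt} = 3, giving D = 27 > 0 with f_{xx} < 0, so the point is a local maximum.
D = (-6)·(-6) − (3)^2 = 27.

27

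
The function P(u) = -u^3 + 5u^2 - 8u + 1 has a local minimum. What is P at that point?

P'(u) = -3u^2 + 10u - 8 = 0 at u = 4/3, 2.
Second-derivative test with P''(u) = -6u + 10: P''(4/3) = 2 > 0 ⇒ local minimum; P''(2) = -2 < 0 ⇒ local maximum.
Thus P has its local minimum at u = 4/3, with value -85/27.

-85/27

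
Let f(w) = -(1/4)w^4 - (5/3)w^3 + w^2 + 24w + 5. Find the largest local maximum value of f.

Critical points: f'(w) = -w^3 - 5w^2 + 2w + 24 vanishes at w = -4, -3, 2.
Second-derivative test with f''(w) = -3w^2 - 10w + 2: f''(-4) = -6 < 0 ⇒ local maximum; f''(-3) = 5 > 0 ⇒ local minimum; f''(2) = -30 < 0 ⇒ local maximum.
So the largest local maximum value is f(2) = 119/3.

119/3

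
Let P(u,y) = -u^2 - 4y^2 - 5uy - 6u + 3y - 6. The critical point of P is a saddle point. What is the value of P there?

∂P/∂u = -2u - 5y - 6 = 0 and ∂P/∂y = -5u - 8y + 3 = 0, so (u, y) = (7, -4).
The Hessian has P_{uu} = -2, P_{yy} = -8, P_{uy} = -5, giving D = -9 < 0, so the point is a saddle point.
P(7, -4) = -33.

-33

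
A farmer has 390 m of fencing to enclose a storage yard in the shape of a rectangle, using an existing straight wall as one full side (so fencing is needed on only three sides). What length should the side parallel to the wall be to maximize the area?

Let the sides perpendicular to the wall have length x and the parallel side y, so 2x + y = 390 and the area is A = xy = x(390 − 2x).
A'(x) = 390 − 4x = 0 gives x = 195/2, and A''(x) = −4 < 0 confirms a maximum.
Then y = 390 − 2·195/2 = 195 and A = 38025/2.

195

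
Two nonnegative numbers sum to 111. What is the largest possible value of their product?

With x + y = 111, the product is P(x) = x(111 − x).
P'(x) = 111 − 2x = 0 gives x = 111/2; P'' = −2 < 0, so this is the maximum.
P = 111/2·111/2 = 12321/4.

12321/4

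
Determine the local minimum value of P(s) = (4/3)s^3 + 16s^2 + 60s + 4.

P'(s) = 4s^2 + 32s + 60 = 0 at s = -5, -3.
Second-derivative test with P''(s) = 8s + 32: P''(-5) = -8 < 0 ⇒ local maximum; P''(-3) = 8 > 0 ⇒ local minimum.
The local minimum is P(-3) = -68.

-68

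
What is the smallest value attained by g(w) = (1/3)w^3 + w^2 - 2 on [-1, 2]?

-2

g'(w) = w^2 + 2w, whose only zero in [-1, 2] is w = 0.
Compare values at every candidate in [-1, 2]: g(-1) = -4/3,  g(0) = -2,  g(2) = 14/3.
Hence the absolute minimum is -2 at w = 0.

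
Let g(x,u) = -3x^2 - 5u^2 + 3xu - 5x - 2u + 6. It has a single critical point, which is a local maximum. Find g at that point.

∂g/∂x = -6x + 3u - 5 = 0 and ∂g/∂u = 3x - 10u - 2 = 0, so (x, u) = (-56/51, -9/17).
The Hessian has g_{xx} = -6, g_{uu} = -10, g_{xu} = 3, giving D = 51 > 0 with g_{xx} < 0, so the point is a local maximum.
g(-56/51, -9/17) = 473/51.

473/51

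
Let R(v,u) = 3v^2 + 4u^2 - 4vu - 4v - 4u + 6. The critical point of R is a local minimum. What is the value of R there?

1/2

∂R/∂v = 6v - 4u - 4 = 0 and ∂R/∂u = -4v + 8u - 4 = 0, so (v, u) = (3/2, 5/4).
The Hessian has R_{vv} = 6, R_{uu} = 8, R_{vu} = -4, giving D = 32 > 0 with R_{vv} > 0, so the point is a local minimum.
R(3/2, 5/4) = 1/2.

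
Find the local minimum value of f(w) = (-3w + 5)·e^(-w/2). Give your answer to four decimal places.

-0.9593

By the product rule, f'(w) = ((3/2)w - 11/2)·e^(-w/2). Since e^(-w/2) > 0, the only critical point is w = 11/3.
f''(11/3) has the same sign as 3/2 > 0, so this is a local minimum.
f(11/3) = (-6)·e^(-11/6) ≈ -0.9593.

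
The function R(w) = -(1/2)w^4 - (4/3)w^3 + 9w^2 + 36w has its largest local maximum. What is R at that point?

225/2

Critical points: R'(w) = -2w^3 - 4w^2 + 18w + 36 vanishes at w = -3, -2, 3.
Second-derivative test with R''(w) = -6w^2 - 8w + 18: R''(-3) = -12 < 0 ⇒ local maximum; R''(-2) = 10 > 0 ⇒ local minimum; R''(3) = -60 < 0 ⇒ local maximum.
The largest local maximum is R(3) = 225/2.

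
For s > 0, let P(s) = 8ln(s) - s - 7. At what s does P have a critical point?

8

P'(s) = 8/s − 1 = 0 gives s = 8.
P''(s) = -8/s², which is negative for s > 0, so this is a local maximum.
P(8) = 8·ln(8) - 8 - 7 ≈ 1.6355.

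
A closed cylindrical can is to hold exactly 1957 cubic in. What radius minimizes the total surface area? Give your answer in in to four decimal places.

With radius r and height h, πr²h = 1957 so h = 1957/(πr²), and S(r) = 2πr² + 2πrh = 2πr² + 2·1957/r.
S'(r) = 4πr − 2·1957/r² = 0 ⇒ r³ = 1957/(2π), so r ≈ 6.7786 and h = 2r ≈ 13.5571.
S''(r) = 4π + 4·1957/r³ > 0, so this is the minimum; S ≈ 866.1141.

6.7786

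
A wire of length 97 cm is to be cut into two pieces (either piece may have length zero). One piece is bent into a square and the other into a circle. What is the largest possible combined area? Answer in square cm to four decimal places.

Let x be the length used for the square. Square side x/4; circle radius (97−x)/(2π).
A(x) = (x/4)² + π·((97−x)/(2π))² = x²/16 + (97−x)²/(4π) for 0 ≤ x ≤ 97. A'(x) = x/8 − (97−x)/(2π) = 0 gives x = 4·97/(π+4) ≈ 54.3296.
A'' > 0, so the interior critical point is a minimum; the maximum is at an endpoint. A(0) = 748.7444 and A(97) = 588.0625, so the largest area is 748.7444.

748.7444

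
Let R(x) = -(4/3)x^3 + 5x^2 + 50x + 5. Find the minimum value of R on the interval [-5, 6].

-815/12

R'(x) = -4x^2 + 10x + 50, which vanishes at x = -5/2 and x = 5.
Compare values at every candidate in [-5, 6]: R(-5) = 140/3; R(-5/2) = -815/12; R(5) = 640/3; R(6) = 197.
The minimum over the interval is -815/12, attained at x = -5/2.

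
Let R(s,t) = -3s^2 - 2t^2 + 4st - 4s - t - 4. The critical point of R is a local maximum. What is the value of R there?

∂R/∂s = -6s + 4t - 4 = 0 and ∂R/∂t = 4s - 4t - 1 = 0, so (s, t) = (-5/2, -11/4).
The Hessian has R_{ss} = -6, R_{tt} = -4, R_{st} = 4, giving D = 8 > 0 with R_{ss} < 0, so the point is a local maximum.
R(-5/2, -11/4) = 19/8.

19/8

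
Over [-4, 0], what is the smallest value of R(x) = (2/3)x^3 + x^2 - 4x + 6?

R'(x) = 2x^2 + 2x - 4, whose only zero in [-4, 0] is x = -2.
Candidates: R(-4) = -14/3,  R(-2) = 38/3,  R(0) = 6.
Hence the absolute minimum is -14/3 at x = -4.

-14/3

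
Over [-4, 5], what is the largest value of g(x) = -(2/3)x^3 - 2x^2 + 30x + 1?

55

g'(x) = -2x^2 - 4x + 30, whose only zero in [-4, 5] is x = 3.
Compare values at every candidate in [-4, 5]: g(-4) = -325/3, g(3) = 55, g(5) = 53/3.
So the maximum is g(3) = 55.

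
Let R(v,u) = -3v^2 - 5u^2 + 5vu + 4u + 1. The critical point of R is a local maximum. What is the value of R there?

83/35

∂R/∂v = -6v + 5u = 0 and ∂R/∂u = 5v - 10u + 4 = 0, so (v, u) = (4/7, 24/35).
The Hessian has R_{vv} = -6, R_{uu} = -10, R_{vu} = 5, giving D = 35 > 0 with R_{vv} < 0, so the point is a local maximum.
R(4/7, 24/35) = 83/35.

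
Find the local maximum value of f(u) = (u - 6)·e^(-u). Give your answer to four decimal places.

By the product rule, f'(u) = (-u + 7)·e^(-u). Since e^(-u) > 0, the only critical point is u = 7.
f''(7) has the same sign as -1 < 0, so this is a local maximum.
f(7) = (1)·e^(-7) ≈ 0.0009.

0.0009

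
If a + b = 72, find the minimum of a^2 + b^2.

2592

With a + b = 72, a^2 + b^2 = a^2 + (72 − a)^2.
The derivative 2a − 2(72 − a) = 4a − 144 vanishes at a = 36; second derivative 4 > 0, a minimum.
The minimum is 2·(36)^2 = 2592.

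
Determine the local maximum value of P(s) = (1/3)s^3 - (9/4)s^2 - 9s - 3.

69/16

Critical points: P'(s) = s^2 - (9/2)s - 9 vanishes at s = -3/2, 6.
Since P''(s) = 2s - 9/2, we get P''(-3/2) = -15/2 < 0 ⇒ local maximum; P''(6) = 15/2 > 0 ⇒ local minimum.
So the local maximum value is P(-3/2) = 69/16.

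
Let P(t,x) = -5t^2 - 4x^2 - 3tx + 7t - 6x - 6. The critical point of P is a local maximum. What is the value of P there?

76/71

∂P/∂t = -10t - 3x + 7 = 0 and ∂P/∂x = -3t - 8x - 6 = 0, so (t, x) = (74/71, -81/71).
The Hessian has P_{tt} = -10, P_{xx} = -8, P_{tx} = -3, giving D = 71 > 0 with P_{tt} < 0, so the point is a local maximum.
P(74/71, -81/71) = 76/71.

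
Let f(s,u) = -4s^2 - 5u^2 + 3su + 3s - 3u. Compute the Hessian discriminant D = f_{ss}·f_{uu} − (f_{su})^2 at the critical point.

71

∂f/∂s = -8s + 3u + 3 = 0 and ∂f/∂u = 3s - 10u - 3 = 0, so (s, u) = (21/71, -15/71).
The Hessian has f_{ss} = -8, f_{uu} = -10, f_{su} = 3, giving D = 71 > 0 with f_{ss} < 0, so the point is a local maximum.
D = (-8)·(-10) − (3)^2 = 71.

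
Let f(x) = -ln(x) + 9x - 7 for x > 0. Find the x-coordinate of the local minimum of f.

1/9

f'(x) = -1/x + 9 = 0 gives x = 1/9.
f''(x) = 1/x², which is positive for x > 0, so this is a local minimum.
f(1/9) = -1·ln(1/9) + 1 - 7 ≈ -3.8028.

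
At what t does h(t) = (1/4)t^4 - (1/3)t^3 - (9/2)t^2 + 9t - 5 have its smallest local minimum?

-3

h'(t) = t^3 - t^2 - 9t + 9. Setting h'(t) = 0 gives t ∈ {-3, 1, 3}.
Since h''(t) = 3t^2 - 2t - 9, we get h''(-3) = 24 > 0 ⇒ local minimum; h''(1) = -8 < 0 ⇒ local maximum; h''(3) = 12 > 0 ⇒ local minimum.
The smallest local minimum is h(-3) = -173/4.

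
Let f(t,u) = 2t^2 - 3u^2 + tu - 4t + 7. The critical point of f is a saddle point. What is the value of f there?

∂f/∂t = 4t + u - 4 = 0 and ∂f/∂u = t - 6u = 0, so (t, u) = (24/25, 4/25).
The Hessian has f_{tt} = 4, f_{uu} = -6, f_{tu} = 1, giving D = -25 < 0, so the point is a saddle point.
f(24/25, 4/25) = 127/25.

127/25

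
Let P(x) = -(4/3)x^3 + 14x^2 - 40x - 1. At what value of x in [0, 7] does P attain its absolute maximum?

0

Differentiating, P'(x) = -4x^2 + 28x - 40; which vanishes at x = 2 and x = 5.
Compare values at every candidate in [0, 7]: P(0) = -1; P(2) = -107/3; P(5) = -53/3; P(7) = -157/3.
The maximum over the interval is -1, attained at x = 0.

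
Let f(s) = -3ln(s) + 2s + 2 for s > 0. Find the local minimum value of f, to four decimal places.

3.7836

f'(s) = -3/s + 2 = 0 gives s = 3/2.
f''(s) = 3/s², which is positive for s > 0, so this is a local minimum.
f(3/2) = -3·ln(3/2) + 3 + 2 ≈ 3.7836.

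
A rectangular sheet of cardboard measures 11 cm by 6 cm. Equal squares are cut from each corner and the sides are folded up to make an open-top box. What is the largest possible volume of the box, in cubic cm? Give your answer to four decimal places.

37.1883

With cut size x, the volume is V(x) = x(11 − 2x)(6 − 2x) for 0 < x < 3.
V'(x) = 12x^2 − 68x + 66. Setting V'(x) = 0 gives x ≈ 1.2434 (the root in (0, 3)).
V''(x) = 24x − 68 is negative there, so this is the maximum; V ≈ 37.1883.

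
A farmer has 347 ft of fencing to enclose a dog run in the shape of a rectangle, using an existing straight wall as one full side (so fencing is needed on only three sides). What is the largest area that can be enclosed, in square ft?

120409/8

Let the sides perpendicular to the wall have length x and the parallel side y, so 2x + y = 347 and the area is A = xy = x(347 − 2x).
A'(x) = 347 − 4x = 0 gives x = 347/4, and A''(x) = −4 < 0 confirms a maximum.
Then y = 347 − 2·347/4 = 347/2 and A = 120409/8.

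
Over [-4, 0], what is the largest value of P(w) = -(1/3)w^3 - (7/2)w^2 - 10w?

26/3

Differentiating, P'(w) = -w^2 - 7w - 10; whose only zero in [-4, 0] is w = -2.
Compare values at every candidate in [-4, 0]: P(-4) = 16/3; P(-2) = 26/3; P(0) = 0.
So the maximum is P(-2) = 26/3.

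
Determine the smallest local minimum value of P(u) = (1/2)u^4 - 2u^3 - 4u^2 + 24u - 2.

-42

P'(u) = 2u^3 - 6u^2 - 8u + 24 = 0 at u = -2, 2, 3.
Since P''(u) = 6u^2 - 12u - 8, we get P''(-2) = 40 > 0 ⇒ local minimum; P''(2) = -8 < 0 ⇒ local maximum; P''(3) = 10 > 0 ⇒ local minimum.
The smallest local minimum is P(-2) = -42.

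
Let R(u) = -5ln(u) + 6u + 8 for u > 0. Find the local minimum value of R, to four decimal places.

R'(u) = -5/u + 6 = 0 gives u = 5/6.
R''(u) = 5/u², which is positive for u > 0, so this is a local minimum.
R(5/6) = -5·ln(5/6) + 5 + 8 ≈ 13.9116.

13.9116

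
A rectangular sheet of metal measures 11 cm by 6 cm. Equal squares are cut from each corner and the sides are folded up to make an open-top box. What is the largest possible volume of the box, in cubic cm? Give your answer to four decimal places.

37.1883

With cut size x, the volume is V(x) = x(11 − 2x)(6 − 2x) for 0 < x < 3.
V'(x) = 12x^2 − 68x + 66. Setting V'(x) = 0 gives x ≈ 1.2434 (the root in (0, 3)).
V''(x) = 24x − 68 is negative there, so this is the maximum; V ≈ 37.1883.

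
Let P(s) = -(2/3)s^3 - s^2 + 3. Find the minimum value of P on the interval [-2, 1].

The derivative is -2s^2 - 2s, which vanishes at s = -1 and s = 0.
Candidates: P(-2) = 13/3; P(-1) = 8/3; P(0) = 3; P(1) = 4/3.
So the minimum is P(1) = 4/3.

4/3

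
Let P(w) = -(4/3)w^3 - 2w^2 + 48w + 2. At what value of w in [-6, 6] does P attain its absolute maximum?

3

Differentiating, P'(w) = -4w^2 - 4w + 48; which vanishes at w = -4 and w = 3.
Evaluating at the critical points and endpoints: P(-6) = -70,  P(-4) = -410/3,  P(3) = 92,  P(6) = -70.
The maximum over the interval is 92, attained at w = 3.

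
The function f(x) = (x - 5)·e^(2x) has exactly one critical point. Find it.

By the product rule, f'(x) = (2x - 9)·e^(2x). Since e^(2x) > 0, the only critical point is x = 9/2.
f''(9/2) has the same sign as 2 > 0, so this is a local minimum.
f(9/2) = (-1/2)·e^(9) ≈ -4051.5420.

9/2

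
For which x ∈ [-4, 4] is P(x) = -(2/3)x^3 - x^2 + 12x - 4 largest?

Differentiating, P'(x) = -2x^2 - 2x + 12; which vanishes at x = -3 and x = 2.
Evaluating at the critical points and endpoints: P(-4) = -76/3; P(-3) = -31; P(2) = 32/3; P(4) = -44/3.
So the maximum is P(2) = 32/3.

2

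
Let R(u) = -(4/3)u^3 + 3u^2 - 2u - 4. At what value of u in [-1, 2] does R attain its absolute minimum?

R'(u) = -4u^2 + 6u - 2, which vanishes at u = 1/2 and u = 1.
Candidates: R(-1) = 7/3; R(1/2) = -53/12; R(1) = -13/3; R(2) = -20/3.
The minimum over the interval is -20/3, attained at u = 2.

2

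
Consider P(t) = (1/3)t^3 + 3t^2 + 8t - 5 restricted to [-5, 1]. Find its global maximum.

19/3

The derivative is t^2 + 6t + 8, which vanishes at t = -4 and t = -2.
Evaluating at the critical points and endpoints: P(-5) = -35/3; P(-4) = -31/3; P(-2) = -35/3; P(1) = 19/3.
The maximum over the interval is 19/3, attained at t = 1.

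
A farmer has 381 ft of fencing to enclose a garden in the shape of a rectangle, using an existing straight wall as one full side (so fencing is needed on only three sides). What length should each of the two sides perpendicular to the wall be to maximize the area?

Let the sides perpendicular to the wall have length x and the parallel side y, so 2x + y = 381 and the area is A = xy = x(381 − 2x).
A'(x) = 381 − 4x = 0 gives x = 381/4, and A''(x) = −4 < 0 confirms a maximum.
Then y = 381 − 2·381/4 = 381/2 and A = 145161/8.

381/4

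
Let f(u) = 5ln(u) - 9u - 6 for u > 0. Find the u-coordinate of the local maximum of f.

f'(u) = 5/u − 9 = 0 gives u = 5/9.
f''(u) = -5/u², which is negative for u > 0, so this is a local maximum.
f(5/9) = 5·ln(5/9) - 5 - 6 ≈ -13.9389.

5/9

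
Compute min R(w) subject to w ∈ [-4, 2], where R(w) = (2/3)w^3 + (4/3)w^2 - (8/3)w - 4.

-44/3

R'(w) = 2w^2 + (8/3)w - 8/3, which vanishes at w = -2 and w = 2/3.
Candidates: R(-4) = -44/3,  R(-2) = 4/3,  R(2/3) = -404/81,  R(2) = 4/3.
So the minimum is R(-4) = -44/3.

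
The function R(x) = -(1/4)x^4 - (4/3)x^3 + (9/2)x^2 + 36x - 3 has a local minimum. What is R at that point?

Critical points: R'(x) = -x^3 - 4x^2 + 9x + 36 vanishes at x = -4, -3, 3.
R''(x) = -3x^2 - 8x + 9. R''(-4) = -7 < 0 ⇒ local maximum; R''(-3) = 6 > 0 ⇒ local minimum; R''(3) = -42 < 0 ⇒ local maximum.
Thus R has its local minimum at x = -3, with value -219/4.

-219/4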